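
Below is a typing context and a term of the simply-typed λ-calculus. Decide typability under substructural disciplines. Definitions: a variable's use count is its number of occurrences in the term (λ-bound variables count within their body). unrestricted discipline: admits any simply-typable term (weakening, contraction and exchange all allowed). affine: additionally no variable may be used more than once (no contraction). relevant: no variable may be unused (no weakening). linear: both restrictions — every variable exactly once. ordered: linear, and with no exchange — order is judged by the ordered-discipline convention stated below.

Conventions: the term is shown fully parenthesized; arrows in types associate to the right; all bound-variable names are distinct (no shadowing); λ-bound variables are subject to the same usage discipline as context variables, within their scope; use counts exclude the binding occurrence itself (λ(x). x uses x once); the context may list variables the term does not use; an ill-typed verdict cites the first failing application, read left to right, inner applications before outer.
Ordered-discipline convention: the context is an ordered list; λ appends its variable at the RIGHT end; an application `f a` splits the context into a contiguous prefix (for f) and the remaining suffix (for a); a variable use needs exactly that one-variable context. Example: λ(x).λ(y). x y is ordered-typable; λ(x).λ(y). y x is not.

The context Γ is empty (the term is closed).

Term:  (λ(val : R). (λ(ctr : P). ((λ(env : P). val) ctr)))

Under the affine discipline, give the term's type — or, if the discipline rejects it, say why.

term : R -> P -> R
variable uses: val (bound)=1; ctr (bound)=1; env (bound)=0
use order (left to right): val, ctr
typing: ✓ — R -> P -> R
summary: ordered ✗ | linear ✗ | affine ✓ | relevant ✗ | unrestricted ✓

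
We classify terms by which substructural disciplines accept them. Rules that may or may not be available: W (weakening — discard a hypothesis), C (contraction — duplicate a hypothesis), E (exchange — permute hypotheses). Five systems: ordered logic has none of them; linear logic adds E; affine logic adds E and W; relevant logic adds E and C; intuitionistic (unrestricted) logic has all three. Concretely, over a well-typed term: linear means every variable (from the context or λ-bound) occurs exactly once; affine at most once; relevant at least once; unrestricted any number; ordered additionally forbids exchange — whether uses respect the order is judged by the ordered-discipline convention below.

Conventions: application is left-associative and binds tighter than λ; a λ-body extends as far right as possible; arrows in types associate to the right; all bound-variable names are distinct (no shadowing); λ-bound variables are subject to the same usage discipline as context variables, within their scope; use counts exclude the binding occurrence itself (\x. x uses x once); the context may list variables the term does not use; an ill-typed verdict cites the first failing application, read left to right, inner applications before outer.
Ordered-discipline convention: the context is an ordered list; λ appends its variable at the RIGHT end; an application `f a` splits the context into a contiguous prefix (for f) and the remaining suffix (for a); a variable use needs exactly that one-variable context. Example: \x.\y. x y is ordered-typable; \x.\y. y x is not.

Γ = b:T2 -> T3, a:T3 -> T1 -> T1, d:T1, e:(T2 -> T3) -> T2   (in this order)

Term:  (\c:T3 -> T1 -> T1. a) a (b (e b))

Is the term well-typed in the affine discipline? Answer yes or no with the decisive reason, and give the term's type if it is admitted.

no — uses contraction: b ×2, a ×2
variable uses: b ×2; a ×2; d ×0; e ×1; c (λ-bound) ×0
order of uses: a, a, b, e, b
typing: well-typed at T1 -> T1
all disciplines: ordered ✗ | linear ✗ | affine ✗ | relevant ✗ | unrestricted ✓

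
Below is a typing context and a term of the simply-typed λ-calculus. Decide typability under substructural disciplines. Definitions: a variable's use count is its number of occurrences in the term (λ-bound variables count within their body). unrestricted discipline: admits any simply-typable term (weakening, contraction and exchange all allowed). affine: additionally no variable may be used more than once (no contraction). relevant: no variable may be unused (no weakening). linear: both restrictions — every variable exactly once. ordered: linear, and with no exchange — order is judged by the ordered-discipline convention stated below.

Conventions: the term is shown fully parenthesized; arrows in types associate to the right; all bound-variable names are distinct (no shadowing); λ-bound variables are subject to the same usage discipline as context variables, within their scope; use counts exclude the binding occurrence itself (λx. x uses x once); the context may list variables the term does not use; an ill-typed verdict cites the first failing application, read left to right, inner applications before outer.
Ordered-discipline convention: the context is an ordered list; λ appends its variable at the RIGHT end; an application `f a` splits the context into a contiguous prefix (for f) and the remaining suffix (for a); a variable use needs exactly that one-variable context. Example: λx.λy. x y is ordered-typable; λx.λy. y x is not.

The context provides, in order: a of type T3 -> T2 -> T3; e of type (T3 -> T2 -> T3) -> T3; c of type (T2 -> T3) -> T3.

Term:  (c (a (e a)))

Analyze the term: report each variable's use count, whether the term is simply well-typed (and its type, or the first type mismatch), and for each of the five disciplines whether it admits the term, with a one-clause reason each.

counts: a: 2; e: 1; c: 1
left-to-right use order: c, a, e, a
typing: well-typed — term : T3
ordered: ✗, uses contraction: a ×2
linear: ✗, uses contraction: a ×2
affine: ✗, uses contraction: a ×2
relevant: ✓, at least one use each (a, e, c)
unrestricted: ✓, simply typable at T3; W, C, E all held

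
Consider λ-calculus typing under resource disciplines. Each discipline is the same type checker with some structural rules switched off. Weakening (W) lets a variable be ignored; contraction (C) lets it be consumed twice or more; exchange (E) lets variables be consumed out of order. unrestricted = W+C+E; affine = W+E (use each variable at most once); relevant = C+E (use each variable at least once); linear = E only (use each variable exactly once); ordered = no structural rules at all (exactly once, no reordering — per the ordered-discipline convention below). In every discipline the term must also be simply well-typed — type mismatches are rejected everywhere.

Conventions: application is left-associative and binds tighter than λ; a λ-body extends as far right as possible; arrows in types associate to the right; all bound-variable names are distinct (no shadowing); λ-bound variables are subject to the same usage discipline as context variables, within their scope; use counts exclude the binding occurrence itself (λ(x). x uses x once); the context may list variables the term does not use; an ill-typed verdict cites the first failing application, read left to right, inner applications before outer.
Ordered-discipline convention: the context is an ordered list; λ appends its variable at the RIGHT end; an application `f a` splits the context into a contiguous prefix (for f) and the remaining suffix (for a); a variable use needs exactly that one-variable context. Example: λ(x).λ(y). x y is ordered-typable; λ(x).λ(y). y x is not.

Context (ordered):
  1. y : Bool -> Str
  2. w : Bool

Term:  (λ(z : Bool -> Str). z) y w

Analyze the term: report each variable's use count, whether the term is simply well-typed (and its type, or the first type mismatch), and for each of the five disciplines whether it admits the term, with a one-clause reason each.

use counts: y=1, w=1, z [bound]=1
use order (left to right): z, y, w
typing: well-typed at Str
ordered: ✓ — y, w, z once each; derivable with no W/C/E
linear: ✓ — each of y, w, z used exactly once
affine: ✓ — at most one use each (y, w, z)
relevant: ✓ — every one of y, w, z appears
unrestricted: ✓ — type-checks (Str) and nothing is barred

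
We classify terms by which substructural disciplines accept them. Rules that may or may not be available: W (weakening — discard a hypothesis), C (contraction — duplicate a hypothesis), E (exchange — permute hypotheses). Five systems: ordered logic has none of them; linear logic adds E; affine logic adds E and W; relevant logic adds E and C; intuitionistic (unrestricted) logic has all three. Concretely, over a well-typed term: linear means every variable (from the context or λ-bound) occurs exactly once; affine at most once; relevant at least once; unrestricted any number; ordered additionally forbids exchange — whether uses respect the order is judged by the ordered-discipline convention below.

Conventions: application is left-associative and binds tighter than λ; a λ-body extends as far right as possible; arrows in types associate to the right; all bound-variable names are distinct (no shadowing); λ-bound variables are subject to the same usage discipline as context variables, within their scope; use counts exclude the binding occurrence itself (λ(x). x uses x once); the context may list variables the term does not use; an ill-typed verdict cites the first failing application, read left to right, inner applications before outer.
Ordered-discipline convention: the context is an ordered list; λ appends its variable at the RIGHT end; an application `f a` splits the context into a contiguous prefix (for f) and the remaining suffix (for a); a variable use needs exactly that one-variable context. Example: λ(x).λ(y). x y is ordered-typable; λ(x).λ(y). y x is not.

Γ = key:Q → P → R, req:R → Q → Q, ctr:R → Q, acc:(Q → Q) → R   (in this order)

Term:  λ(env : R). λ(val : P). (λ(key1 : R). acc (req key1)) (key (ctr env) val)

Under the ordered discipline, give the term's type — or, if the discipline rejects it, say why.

not well-typed under ordered — no ordered split (uses run acc, req, key1, key, ctr, env, val)
counts: key: 1×; req: 1×; ctr: 1×; acc: 1×; env (bound): 1×; val (bound): 1×; key1 (bound): 1×
use order (left to right): acc, req, key1, key, ctr, env, val
typing: the term checks, with type R → P → R
per-discipline verdicts: ordered ✗, linear ✓, affine ✓, relevant ✓, unrestricted ✓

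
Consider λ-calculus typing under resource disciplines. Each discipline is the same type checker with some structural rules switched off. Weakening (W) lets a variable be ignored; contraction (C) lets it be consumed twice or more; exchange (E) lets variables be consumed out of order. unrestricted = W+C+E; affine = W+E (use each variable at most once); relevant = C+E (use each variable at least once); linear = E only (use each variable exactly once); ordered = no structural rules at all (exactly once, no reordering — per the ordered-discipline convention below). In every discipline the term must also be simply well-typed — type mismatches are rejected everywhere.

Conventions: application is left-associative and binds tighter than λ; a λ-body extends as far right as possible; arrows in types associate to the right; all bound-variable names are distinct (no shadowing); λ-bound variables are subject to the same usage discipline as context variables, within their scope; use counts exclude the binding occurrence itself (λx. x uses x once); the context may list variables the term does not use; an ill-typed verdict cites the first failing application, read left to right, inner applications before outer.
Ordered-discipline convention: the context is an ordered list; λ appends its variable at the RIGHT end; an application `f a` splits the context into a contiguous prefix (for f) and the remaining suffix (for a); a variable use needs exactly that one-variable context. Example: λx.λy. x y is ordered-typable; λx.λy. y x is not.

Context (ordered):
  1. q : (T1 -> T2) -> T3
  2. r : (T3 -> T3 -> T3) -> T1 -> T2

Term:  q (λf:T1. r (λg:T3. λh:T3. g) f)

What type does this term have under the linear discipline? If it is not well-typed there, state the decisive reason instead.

not well-typed under linear — unused: h — weakening required
usage: q=1; r=1; f (bound)=1; g (bound)=1; h (bound)=0
use order (left to right): q, r, g, f
typing: ✓ — T3
summary: ordered ✗; linear ✗; affine ✓; relevant ✗; unrestricted ✓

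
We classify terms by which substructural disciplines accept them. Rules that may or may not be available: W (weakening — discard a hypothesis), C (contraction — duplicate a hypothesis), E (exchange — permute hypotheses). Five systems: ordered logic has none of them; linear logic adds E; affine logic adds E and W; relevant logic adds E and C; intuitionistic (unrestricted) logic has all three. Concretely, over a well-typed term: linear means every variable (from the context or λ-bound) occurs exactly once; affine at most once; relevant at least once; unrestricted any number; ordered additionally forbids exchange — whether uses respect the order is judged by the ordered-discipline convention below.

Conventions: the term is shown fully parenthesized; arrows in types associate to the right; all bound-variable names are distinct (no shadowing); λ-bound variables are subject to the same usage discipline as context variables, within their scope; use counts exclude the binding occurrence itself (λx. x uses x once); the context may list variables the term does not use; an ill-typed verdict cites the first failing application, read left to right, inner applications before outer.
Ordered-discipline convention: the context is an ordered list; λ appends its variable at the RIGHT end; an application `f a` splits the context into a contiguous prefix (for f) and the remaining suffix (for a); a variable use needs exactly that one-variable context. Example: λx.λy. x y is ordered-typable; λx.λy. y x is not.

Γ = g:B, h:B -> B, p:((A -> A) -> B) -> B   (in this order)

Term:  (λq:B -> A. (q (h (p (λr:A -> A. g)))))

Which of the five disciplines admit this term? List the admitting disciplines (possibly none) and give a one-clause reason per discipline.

accepted by: affine, unrestricted
usage: g=1, h=1, p=1, q (bound)=1, r (bound)=0
order of uses: q, h, p, g
typing: ✓ — (B -> A) -> A
ordered: ✗ — r never used (weakening)
linear: ✗ — r never used (weakening)
affine: ✓ — at most one use each (g, h, p, q, r)
relevant: ✗ — r never used (weakening)
unrestricted: ✓ — well-typed at (B -> A) -> A; no restrictions here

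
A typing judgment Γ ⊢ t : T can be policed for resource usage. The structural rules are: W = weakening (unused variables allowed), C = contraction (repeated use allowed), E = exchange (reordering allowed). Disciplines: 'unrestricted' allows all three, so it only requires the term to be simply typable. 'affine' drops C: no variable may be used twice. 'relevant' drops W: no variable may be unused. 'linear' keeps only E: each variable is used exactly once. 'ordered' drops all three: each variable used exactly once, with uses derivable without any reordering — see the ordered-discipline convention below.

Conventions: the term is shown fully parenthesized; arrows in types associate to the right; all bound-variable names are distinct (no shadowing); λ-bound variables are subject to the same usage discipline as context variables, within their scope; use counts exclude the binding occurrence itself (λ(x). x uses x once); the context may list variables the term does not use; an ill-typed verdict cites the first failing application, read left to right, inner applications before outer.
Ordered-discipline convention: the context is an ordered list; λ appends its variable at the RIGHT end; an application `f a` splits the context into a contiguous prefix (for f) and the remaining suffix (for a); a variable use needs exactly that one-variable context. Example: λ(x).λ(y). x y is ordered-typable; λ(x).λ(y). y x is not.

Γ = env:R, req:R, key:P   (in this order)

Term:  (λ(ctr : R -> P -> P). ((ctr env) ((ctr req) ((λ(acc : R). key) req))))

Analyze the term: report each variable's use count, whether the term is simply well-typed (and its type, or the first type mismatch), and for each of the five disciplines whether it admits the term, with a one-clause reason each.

counts: env ×1, req ×2, key ×1, ctr (λ-bound) ×2, acc (λ-bound) ×0
order of uses: ctr, env, ctr, req, key, req
typing: ✓ — (R -> P -> P) -> P
ordered ✗ (uses contraction: req ×2, ctr ×2; needs weakening: acc unused)
linear ✗ (uses contraction: req ×2, ctr ×2; needs weakening: acc unused)
affine ✗ (uses contraction: req ×2, ctr ×2)
relevant ✗ (needs weakening: acc unused)
unrestricted ✓ (type-checks ((R -> P -> P) -> P) and nothing is barred)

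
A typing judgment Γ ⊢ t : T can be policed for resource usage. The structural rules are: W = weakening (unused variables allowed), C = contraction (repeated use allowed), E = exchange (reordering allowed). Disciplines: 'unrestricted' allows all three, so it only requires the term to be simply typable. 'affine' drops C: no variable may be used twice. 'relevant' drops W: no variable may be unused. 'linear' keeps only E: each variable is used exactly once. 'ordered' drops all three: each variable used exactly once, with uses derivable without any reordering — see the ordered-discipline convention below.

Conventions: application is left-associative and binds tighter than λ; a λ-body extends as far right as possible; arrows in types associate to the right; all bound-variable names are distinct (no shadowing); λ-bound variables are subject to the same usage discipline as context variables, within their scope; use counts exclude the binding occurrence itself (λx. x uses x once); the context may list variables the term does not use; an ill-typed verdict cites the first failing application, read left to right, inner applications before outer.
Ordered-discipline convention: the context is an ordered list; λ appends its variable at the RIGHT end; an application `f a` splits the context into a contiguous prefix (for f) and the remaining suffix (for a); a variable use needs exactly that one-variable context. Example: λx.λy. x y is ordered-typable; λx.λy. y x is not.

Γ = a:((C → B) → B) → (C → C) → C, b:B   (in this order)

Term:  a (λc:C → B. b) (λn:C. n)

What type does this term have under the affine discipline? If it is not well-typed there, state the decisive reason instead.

term : C
counts: a: 1; b: 1; c [bound]: 0; n [bound]: 1
order of uses: a, b, n
typing: well-typed at C
across the five disciplines: ordered ✗; linear ✗; affine ✓; relevant ✗; unrestricted ✓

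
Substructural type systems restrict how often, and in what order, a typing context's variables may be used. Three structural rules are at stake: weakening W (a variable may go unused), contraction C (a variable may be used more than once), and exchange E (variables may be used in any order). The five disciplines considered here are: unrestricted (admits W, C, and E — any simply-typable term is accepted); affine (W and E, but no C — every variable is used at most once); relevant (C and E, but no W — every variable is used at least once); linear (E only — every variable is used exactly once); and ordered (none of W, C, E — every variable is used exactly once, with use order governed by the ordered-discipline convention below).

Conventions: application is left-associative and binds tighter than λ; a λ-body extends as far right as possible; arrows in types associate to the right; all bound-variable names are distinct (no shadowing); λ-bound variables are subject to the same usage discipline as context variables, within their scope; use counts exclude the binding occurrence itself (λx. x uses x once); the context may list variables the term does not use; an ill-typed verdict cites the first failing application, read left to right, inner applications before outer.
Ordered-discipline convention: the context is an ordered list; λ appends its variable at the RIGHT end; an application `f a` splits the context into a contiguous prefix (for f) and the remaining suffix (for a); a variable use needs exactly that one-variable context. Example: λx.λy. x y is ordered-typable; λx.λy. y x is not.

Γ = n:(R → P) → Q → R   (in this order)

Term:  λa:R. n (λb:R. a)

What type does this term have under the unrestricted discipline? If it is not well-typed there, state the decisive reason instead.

not well-typed under unrestricted — not simply typable
use counts: n=1, a [bound]=1, b [bound]=0
use order (left to right): n, a
typing: ill-typed: argument of type R → R where R → P is required
all disciplines: ordered ✗ | linear ✗ | affine ✗ | relevant ✗ | unrestricted ✗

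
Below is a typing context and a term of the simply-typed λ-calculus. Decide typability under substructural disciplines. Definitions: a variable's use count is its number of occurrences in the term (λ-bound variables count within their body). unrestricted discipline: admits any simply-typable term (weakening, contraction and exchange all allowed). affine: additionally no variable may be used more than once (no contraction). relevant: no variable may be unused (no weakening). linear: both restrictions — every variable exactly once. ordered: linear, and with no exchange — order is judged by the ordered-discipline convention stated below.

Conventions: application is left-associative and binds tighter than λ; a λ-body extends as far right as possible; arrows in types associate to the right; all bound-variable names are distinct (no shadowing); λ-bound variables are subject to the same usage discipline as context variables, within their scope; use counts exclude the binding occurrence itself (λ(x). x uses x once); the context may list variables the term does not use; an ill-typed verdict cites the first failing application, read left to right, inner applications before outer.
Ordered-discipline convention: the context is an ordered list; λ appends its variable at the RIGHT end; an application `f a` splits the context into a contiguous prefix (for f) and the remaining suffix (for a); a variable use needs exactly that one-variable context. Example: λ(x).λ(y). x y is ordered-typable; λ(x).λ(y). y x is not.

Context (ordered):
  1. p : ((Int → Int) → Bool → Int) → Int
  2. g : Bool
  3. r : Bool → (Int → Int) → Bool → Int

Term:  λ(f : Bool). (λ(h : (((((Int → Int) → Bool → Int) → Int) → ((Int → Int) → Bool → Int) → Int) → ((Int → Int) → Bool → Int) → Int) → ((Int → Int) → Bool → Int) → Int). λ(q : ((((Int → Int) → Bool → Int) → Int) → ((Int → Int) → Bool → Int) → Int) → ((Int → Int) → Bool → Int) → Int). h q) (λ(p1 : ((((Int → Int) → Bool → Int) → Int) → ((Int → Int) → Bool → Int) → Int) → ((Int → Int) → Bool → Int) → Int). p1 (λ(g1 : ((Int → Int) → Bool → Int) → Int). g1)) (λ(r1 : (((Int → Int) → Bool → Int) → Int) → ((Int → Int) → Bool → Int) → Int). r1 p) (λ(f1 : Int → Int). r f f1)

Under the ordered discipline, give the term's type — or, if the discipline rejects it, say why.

not well-typed under ordered — g never used (weakening)
use counts: p: 1×, g: 0×, r: 1×, f (λ-bound): 1×, h (λ-bound): 1×, q (λ-bound): 1×, p1 (λ-bound): 1×, g1 (λ-bound): 1×, r1 (λ-bound): 1×, f1 (λ-bound): 1×
left-to-right use order: h, q, p1, g1, r1, p, r, f, f1
typing: the term checks, with type Bool → Int
across the five disciplines: ordered ✗ | linear ✗ | affine ✓ | relevant ✗ | unrestricted ✓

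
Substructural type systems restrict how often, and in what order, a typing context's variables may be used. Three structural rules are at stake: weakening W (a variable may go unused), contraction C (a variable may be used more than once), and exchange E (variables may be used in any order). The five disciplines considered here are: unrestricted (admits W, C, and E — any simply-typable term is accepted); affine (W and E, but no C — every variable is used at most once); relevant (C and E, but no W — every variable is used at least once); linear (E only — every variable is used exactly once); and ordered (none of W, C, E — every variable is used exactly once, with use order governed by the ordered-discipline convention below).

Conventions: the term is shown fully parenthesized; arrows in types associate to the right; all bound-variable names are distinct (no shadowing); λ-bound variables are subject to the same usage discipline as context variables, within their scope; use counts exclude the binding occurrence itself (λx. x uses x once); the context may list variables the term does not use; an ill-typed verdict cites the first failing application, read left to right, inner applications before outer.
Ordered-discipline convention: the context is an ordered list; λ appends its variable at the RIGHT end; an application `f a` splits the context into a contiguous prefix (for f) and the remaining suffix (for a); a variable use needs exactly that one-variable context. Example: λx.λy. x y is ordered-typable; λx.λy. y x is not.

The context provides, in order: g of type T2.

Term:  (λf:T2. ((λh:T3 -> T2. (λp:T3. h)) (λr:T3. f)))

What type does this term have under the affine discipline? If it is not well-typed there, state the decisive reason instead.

term : T2 -> T3 -> T3 -> T2
usage: g=0; f (bound)=1; h (bound)=1; p (bound)=0; r (bound)=0
use order (left to right): h, f
typing: well-typed at T2 -> T3 -> T3 -> T2
all disciplines: ordered ✗; linear ✗; affine ✓; relevant ✗; unrestricted ✓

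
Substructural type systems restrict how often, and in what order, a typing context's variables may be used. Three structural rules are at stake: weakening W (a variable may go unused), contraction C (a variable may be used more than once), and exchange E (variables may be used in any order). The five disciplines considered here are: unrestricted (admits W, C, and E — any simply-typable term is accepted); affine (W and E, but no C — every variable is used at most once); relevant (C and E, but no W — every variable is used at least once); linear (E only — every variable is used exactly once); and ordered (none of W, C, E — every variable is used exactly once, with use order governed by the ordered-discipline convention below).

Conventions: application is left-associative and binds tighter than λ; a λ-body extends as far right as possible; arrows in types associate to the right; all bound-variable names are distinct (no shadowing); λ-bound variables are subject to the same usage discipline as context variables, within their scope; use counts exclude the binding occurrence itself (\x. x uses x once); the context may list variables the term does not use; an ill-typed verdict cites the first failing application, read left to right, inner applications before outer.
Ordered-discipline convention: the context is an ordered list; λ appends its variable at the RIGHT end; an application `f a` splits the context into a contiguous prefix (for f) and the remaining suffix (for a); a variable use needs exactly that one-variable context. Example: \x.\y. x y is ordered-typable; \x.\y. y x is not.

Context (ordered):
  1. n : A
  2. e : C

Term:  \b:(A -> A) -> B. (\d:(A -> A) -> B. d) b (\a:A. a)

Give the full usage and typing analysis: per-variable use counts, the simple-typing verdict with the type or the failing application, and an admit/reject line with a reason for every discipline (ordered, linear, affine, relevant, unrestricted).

usage: n: 0×, e: 0×, b (λ-bound): 1×, d (λ-bound): 1×, a (λ-bound): 1×
use order (left to right): d, b, a
typing: well-typed at ((A -> A) -> B) -> B
ordered ✗ (n, e left unused)
linear ✗ (n, e left unused)
affine ✓ (at most one use each (n, e, b, d, a))
relevant ✗ (n, e left unused)
unrestricted ✓ (well-typed at ((A -> A) -> B) -> B; no restrictions here)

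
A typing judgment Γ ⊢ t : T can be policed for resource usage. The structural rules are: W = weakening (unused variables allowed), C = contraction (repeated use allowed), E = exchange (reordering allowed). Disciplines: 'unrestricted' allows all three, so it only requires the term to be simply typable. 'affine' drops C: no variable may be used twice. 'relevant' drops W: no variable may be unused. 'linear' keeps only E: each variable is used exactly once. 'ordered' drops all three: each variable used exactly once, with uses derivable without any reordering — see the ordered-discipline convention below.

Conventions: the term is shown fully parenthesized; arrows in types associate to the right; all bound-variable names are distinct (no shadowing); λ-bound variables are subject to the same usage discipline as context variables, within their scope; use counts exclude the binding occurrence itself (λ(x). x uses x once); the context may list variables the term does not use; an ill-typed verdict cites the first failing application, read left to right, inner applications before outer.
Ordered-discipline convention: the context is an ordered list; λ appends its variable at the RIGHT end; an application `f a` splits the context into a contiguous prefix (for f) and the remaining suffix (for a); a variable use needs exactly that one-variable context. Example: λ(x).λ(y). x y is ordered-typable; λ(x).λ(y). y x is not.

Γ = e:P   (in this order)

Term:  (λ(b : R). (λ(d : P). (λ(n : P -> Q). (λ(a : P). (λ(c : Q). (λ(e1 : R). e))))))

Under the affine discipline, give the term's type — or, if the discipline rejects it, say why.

term : R -> P -> (P -> Q) -> P -> Q -> R -> P
use counts: e: 1, b (λ-bound): 0, d (λ-bound): 0, n (λ-bound): 0, a (λ-bound): 0, c (λ-bound): 0, e1 (λ-bound): 0
uses in reading order: e
typing: well-typed at R -> P -> (P -> Q) -> P -> Q -> R -> P
all disciplines: ordered ✗ · linear ✗ · affine ✓ · relevant ✗ · unrestricted ✓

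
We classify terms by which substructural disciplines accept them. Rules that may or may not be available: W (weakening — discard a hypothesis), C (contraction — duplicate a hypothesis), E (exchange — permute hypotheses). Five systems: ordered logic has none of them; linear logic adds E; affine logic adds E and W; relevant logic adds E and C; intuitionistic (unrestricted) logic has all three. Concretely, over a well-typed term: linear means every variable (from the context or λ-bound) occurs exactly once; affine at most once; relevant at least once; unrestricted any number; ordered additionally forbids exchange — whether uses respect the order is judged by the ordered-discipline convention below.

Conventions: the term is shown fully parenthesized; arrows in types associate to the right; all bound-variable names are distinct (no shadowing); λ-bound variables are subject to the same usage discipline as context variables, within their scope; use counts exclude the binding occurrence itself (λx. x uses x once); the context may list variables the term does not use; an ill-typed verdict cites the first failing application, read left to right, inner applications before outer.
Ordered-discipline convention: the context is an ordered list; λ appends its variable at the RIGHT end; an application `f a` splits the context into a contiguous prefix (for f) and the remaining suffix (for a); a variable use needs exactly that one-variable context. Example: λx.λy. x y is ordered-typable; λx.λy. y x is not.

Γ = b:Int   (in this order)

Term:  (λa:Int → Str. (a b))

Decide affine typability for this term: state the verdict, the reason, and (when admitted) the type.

yes — b, a: no repeats, contraction unneeded; term : (Int → Str) → Str
counts: b: 1×; a [bound]: 1×
left-to-right use order: a, b
typing: well-typed — term : (Int → Str) → Str
across the five disciplines: ordered ✗; linear ✓; affine ✓; relevant ✓; unrestricted ✓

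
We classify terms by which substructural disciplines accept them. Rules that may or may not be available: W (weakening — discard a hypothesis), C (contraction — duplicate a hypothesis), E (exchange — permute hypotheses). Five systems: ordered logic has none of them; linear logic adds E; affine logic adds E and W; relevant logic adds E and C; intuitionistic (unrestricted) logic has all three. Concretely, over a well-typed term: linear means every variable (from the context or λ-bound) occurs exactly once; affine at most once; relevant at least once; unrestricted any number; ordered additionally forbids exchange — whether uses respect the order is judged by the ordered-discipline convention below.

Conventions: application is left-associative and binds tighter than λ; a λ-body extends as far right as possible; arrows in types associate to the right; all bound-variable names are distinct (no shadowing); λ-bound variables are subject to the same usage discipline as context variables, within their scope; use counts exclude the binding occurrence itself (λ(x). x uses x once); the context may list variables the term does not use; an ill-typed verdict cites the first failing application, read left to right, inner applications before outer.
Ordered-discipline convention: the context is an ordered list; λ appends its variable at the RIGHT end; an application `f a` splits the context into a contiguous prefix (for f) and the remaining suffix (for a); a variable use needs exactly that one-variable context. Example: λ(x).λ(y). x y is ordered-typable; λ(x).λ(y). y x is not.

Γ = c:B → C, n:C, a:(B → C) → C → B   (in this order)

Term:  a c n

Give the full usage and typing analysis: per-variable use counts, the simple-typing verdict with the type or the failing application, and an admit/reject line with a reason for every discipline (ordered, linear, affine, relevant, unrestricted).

use counts: c=1, n=1, a=1
use order (left to right): a, c, n
typing: the term checks, with type B
ordered ✗ (use order a, c, n needs exchange)
linear ✓ (single use per variable (c, n, a))
affine ✓ (none of c, n, a used more than once)
relevant ✓ (none of c, n, a goes unused)
unrestricted ✓ (simply typable at B; W, C, E all held)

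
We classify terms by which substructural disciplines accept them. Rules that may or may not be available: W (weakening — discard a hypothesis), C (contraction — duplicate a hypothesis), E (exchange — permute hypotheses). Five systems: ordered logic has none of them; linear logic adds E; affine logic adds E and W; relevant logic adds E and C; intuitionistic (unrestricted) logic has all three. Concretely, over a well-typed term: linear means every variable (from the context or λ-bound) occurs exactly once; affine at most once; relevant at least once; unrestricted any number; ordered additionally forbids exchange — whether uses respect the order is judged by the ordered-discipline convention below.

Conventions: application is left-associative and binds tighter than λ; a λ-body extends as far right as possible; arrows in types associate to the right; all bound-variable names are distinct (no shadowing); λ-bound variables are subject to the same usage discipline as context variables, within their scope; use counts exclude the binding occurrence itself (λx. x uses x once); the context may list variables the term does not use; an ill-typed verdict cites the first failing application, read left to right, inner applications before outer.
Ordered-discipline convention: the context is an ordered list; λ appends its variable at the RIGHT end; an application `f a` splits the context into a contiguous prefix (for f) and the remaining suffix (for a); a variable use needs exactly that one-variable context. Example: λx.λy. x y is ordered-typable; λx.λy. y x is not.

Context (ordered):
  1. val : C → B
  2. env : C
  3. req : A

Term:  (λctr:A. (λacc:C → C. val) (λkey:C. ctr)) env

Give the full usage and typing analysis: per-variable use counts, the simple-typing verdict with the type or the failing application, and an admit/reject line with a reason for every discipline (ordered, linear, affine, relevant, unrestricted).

counts: val ×1, env ×1, req ×0, ctr (bound) ×1, acc (bound) ×0, key (bound) ×0
left-to-right use order: val, ctr, env
typing: ill-typed: argument of type C → A where C → C is required
ordered: ✗ — not simply typable
linear: ✗ — fails simple typing
affine: ✗ — a type mismatch blocks all five
relevant: ✗ — the type mismatch rejects it
unrestricted: ✗ — not simply typable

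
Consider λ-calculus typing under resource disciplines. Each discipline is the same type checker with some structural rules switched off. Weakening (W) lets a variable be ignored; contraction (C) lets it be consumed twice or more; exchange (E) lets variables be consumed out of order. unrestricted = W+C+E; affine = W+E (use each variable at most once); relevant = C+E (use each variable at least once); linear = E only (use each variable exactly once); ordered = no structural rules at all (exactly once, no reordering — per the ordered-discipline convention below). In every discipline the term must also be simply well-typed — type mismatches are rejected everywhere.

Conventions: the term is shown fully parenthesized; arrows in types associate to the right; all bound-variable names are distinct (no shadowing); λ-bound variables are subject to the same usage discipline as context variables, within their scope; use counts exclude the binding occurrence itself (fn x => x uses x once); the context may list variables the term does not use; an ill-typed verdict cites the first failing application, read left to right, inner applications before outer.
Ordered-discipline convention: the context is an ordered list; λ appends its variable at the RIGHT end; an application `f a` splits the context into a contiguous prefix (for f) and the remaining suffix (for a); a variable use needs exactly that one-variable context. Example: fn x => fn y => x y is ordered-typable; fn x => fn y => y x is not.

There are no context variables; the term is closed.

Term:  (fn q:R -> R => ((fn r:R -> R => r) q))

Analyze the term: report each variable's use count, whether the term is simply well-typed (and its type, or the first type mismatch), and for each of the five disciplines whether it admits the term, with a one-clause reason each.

variable uses: q (bound): 1×; r (bound): 1×
use order (left to right): r, q
typing: well-typed at (R -> R) -> R -> R
ordered: ✓ — q, r: once each, no exchange needed
linear: ✓ — single use per variable (q, r)
affine: ✓ — none of q, r used more than once
relevant: ✓ — q, r: all used, weakening unneeded
unrestricted: ✓ — type-checks ((R -> R) -> R -> R) and nothing is barred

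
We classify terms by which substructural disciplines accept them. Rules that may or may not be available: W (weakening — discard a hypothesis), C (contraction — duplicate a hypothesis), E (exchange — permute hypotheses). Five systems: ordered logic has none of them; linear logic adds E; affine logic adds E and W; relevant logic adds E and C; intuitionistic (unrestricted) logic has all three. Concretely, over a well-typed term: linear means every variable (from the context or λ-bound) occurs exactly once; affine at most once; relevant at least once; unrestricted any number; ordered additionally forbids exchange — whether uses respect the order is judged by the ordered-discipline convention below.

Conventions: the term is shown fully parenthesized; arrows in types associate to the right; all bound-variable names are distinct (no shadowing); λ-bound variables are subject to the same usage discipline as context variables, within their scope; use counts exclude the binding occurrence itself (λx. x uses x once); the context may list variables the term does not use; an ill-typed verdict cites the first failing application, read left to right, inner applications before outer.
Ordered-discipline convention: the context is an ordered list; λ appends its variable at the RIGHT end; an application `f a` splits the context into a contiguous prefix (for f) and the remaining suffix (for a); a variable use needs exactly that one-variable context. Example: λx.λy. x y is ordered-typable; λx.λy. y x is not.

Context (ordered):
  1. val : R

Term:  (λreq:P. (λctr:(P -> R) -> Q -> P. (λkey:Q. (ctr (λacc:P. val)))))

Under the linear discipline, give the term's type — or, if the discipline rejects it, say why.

not well-typed under linear — req, key, acc left unused
use counts: val=1, req [bound]=0, ctr [bound]=1, key [bound]=0, acc [bound]=0
order of uses: ctr, val
typing: well-typed — term : P -> ((P -> R) -> Q -> P) -> Q -> Q -> P
all disciplines: ordered ✗ · linear ✗ · affine ✓ · relevant ✗ · unrestricted ✓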